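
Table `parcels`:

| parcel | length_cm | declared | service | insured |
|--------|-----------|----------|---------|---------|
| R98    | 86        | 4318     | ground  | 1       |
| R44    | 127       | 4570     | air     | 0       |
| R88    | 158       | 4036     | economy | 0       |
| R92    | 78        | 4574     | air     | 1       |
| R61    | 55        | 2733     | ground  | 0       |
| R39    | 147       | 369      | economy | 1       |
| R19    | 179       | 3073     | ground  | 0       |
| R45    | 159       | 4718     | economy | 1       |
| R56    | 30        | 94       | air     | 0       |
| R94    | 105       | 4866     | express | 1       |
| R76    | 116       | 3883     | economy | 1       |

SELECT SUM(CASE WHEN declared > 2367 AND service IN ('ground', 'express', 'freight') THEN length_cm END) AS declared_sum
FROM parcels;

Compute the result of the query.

parcel=R98: ✓ → 86
parcel=R44: ✗
parcel=R88: ✗
parcel=R92: ✗
parcel=R61: ✓ → 55
parcel=R39: ✗
parcel=R19: ✓ → 179
parcel=R45: ✗
parcel=R56: ✗
parcel=R94: ✓ → 105
parcel=R76: ✗
declared_sum = 86 + 55 + 179 + 105 = 425

425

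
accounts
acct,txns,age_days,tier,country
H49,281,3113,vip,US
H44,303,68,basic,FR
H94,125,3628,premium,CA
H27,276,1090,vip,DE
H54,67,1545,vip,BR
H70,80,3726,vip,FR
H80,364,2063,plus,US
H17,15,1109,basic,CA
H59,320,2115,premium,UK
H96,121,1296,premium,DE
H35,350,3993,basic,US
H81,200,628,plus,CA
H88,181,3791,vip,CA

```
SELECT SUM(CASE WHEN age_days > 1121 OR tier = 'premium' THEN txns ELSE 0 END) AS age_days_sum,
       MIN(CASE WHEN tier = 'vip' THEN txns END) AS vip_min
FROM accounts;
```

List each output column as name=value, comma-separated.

[age_days_sum: age_days > 1121 OR tier = 'premium']
acct=H49: ✓ → 281
acct=H44: ✗
acct=H94: ✓ → 125
acct=H27: ✗
acct=H54: ✓ → 67
acct=H70: ✓ → 80
acct=H80: ✓ → 364
acct=H17: ✗
acct=H59: ✓ → 320
acct=H96: ✓ → 121
acct=H35: ✓ → 350
acct=H81: ✗
acct=H88: ✓ → 181
age_days_sum = 281 + 125 + 67 + 80 + 364 + 320 + 121 + 350 + 181 = 1889
—
[vip_min: tier = 'vip']
acct=H49: ✓ → 281
acct=H44: ✗
acct=H94: ✗
acct=H27: ✓ → 276
acct=H54: ✓ → 67
acct=H70: ✓ → 80
acct=H80: ✗
acct=H17: ✗
acct=H59: ✗
acct=H96: ✗
acct=H35: ✗
acct=H81: ✗
acct=H88: ✓ → 181
vip_min = MIN(281, 276, 67, 80, 181) = 67

age_days_sum=1889, vip_min=67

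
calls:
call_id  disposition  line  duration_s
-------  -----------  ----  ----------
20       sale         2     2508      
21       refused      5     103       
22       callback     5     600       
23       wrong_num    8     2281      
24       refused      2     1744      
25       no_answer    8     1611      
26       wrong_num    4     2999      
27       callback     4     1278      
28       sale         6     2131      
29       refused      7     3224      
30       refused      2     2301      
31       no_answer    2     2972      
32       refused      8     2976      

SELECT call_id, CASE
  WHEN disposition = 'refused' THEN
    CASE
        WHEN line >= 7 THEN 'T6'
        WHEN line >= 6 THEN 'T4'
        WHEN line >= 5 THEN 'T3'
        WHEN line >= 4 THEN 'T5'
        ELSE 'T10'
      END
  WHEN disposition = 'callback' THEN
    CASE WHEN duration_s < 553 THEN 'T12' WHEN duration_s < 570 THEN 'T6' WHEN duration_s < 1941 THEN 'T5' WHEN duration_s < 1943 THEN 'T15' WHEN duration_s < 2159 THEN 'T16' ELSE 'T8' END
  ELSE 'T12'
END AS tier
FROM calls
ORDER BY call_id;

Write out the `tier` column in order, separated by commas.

T12, T3, T5, T12, T10, T12, T12, T5, T12, T6, T10, T12, T6

call_id=20: disposition='sale' → outer ELSE → T12
call_id=21: disposition='refused' → inner[line >= 5] → T3
call_id=22: disposition='callback' → inner[duration_s < 1941] → T5
call_id=23: disposition='wrong_num' → outer ELSE → T12
call_id=24: disposition='refused' → inner[ELSE] → T10
call_id=25: disposition='no_answer' → outer ELSE → T12
call_id=26: disposition='wrong_num' → outer ELSE → T12
call_id=27: disposition='callback' → inner[duration_s < 1941] → T5
call_id=28: disposition='sale' → outer ELSE → T12
call_id=29: disposition='refused' → inner[line >= 7] → T6
call_id=30: disposition='refused' → inner[ELSE] → T10
call_id=31: disposition='no_answer' → outer ELSE → T12
call_id=32: disposition='refused' → inner[line >= 7] → T6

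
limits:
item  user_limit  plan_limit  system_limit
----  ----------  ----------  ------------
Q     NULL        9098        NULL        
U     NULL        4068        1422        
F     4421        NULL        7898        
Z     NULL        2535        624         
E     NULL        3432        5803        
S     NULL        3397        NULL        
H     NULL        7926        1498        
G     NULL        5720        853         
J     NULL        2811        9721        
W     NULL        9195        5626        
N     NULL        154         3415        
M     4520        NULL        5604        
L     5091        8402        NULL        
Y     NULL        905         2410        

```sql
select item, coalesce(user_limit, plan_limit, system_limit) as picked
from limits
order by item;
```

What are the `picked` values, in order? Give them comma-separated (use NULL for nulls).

item=E: user_limit=NULL, plan_limit=3432 → 3432
item=F: user_limit=4421 → 4421
item=G: user_limit=NULL, plan_limit=5720 → 5720
item=H: user_limit=NULL, plan_limit=7926 → 7926
item=J: user_limit=NULL, plan_limit=2811 → 2811
item=L: user_limit=5091 → 5091
item=M: user_limit=4520 → 4520
item=N: user_limit=NULL, plan_limit=154 → 154
item=Q: user_limit=NULL, plan_limit=9098 → 9098
item=S: user_limit=NULL, plan_limit=3397 → 3397
item=U: user_limit=NULL, plan_limit=4068 → 4068
item=W: user_limit=NULL, plan_limit=9195 → 9195
item=Y: user_limit=NULL, plan_limit=905 → 905
item=Z: user_limit=NULL, plan_limit=2535 → 2535

3432, 4421, 5720, 7926, 2811, 5091, 4520, 154, 9098, 3397, 4068, 9195, 905, 2535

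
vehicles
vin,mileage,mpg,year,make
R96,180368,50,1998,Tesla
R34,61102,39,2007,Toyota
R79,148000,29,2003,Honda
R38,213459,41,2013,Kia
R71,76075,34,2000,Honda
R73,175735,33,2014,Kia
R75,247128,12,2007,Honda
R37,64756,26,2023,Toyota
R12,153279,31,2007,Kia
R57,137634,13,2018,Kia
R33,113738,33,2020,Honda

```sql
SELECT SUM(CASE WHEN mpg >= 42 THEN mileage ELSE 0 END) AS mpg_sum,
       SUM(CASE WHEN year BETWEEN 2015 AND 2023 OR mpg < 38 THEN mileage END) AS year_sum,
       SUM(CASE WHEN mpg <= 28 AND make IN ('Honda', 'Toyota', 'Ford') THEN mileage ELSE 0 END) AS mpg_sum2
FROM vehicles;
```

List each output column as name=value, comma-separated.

mpg_sum=180368, year_sum=1116345, mpg_sum2=311884

[mpg_sum: mpg >= 42]
vin=R96: ✓ → 180368
vin=R34: ✗
vin=R79: ✗
vin=R38: ✗
vin=R71: ✗
vin=R73: ✗
vin=R75: ✗
vin=R37: ✗
vin=R12: ✗
vin=R57: ✗
vin=R33: ✗
mpg_sum = 180368
—
[year_sum: year BETWEEN 2015 AND 2023 OR mpg < 38]
vin=R96: ✗
vin=R34: ✗
vin=R79: ✓ → 148000
vin=R38: ✗
vin=R71: ✓ → 76075
vin=R73: ✓ → 175735
vin=R75: ✓ → 247128
vin=R37: ✓ → 64756
vin=R12: ✓ → 153279
vin=R57: ✓ → 137634
vin=R33: ✓ → 113738
year_sum = 148000 + 76075 + 175735 + 247128 + 64756 + 153279 + 137634 + 113738 = 1116345
—
[mpg_sum2: mpg <= 28 AND make IN ('Honda', 'Toyota', 'Ford')]
vin=R96: ✗
vin=R34: ✗
vin=R79: ✗
vin=R38: ✗
vin=R71: ✗
vin=R73: ✗
vin=R75: ✓ → 247128
vin=R37: ✓ → 64756
vin=R12: ✗
vin=R57: ✗
vin=R33: ✗
mpg_sum2 = 247128 + 64756 = 311884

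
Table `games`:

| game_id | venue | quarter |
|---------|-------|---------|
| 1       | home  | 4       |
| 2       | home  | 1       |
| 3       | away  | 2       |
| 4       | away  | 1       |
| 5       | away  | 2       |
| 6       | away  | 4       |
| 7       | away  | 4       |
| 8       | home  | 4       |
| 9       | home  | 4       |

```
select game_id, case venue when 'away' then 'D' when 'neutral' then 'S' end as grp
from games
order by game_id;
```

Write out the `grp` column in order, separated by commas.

game_id=1: (no match → NULL) → NULL
game_id=2: (no match → NULL) → NULL
game_id=3: venue='away' → D
game_id=4: venue='away' → D
game_id=5: venue='away' → D
game_id=6: venue='away' → D
game_id=7: venue='away' → D
game_id=8: (no match → NULL) → NULL
game_id=9: (no match → NULL) → NULL

NULL, NULL, D, D, D, D, D, NULL, NULL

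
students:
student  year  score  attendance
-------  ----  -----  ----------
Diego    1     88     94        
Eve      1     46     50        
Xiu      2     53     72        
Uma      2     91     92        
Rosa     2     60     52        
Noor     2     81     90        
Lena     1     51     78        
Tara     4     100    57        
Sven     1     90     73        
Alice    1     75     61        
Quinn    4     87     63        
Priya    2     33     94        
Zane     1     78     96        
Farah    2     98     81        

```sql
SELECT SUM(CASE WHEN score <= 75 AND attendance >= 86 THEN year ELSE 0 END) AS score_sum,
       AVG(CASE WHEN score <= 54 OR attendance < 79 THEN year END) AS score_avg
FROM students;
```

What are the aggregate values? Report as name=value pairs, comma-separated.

[score_sum: score <= 75 AND attendance >= 86]
student=Diego: ✗
student=Eve: ✗
student=Xiu: ✗
student=Uma: ✗
student=Rosa: ✗
student=Noor: ✗
student=Lena: ✗
student=Tara: ✗
student=Sven: ✗
student=Alice: ✗
student=Quinn: ✗
student=Priya: ✓ → 2
student=Zane: ✗
student=Farah: ✗
score_sum = 2
—
[score_avg: score <= 54 OR attendance < 79]
student=Diego: ✗
student=Eve: ✓ → 1
student=Xiu: ✓ → 2
student=Uma: ✗
student=Rosa: ✓ → 2
student=Noor: ✗
student=Lena: ✓ → 1
student=Tara: ✓ → 4
student=Sven: ✓ → 1
student=Alice: ✓ → 1
student=Quinn: ✓ → 4
student=Priya: ✓ → 2
student=Zane: ✗
student=Farah: ✗
score_avg = (1 + 2 + 2 + 1 + 4 + 1 + 1 + 4 + 2) / 9 = 2

score_sum=2, score_avg=2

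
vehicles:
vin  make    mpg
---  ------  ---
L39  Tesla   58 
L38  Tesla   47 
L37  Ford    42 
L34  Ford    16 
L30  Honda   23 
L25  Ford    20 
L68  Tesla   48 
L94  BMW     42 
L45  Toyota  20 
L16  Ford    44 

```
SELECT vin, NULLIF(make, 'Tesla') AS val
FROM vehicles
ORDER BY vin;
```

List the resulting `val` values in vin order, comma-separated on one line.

vin=L16: make=Ford vs Tesla: differ → Ford
vin=L25: make=Ford vs Tesla: differ → Ford
vin=L30: make=Honda vs Tesla: differ → Honda
vin=L34: make=Ford vs Tesla: differ → Ford
vin=L37: make=Ford vs Tesla: differ → Ford
vin=L38: make=Tesla vs Tesla: equal → NULL
vin=L39: make=Tesla vs Tesla: equal → NULL
vin=L45: make=Toyota vs Tesla: differ → Toyota
vin=L68: make=Tesla vs Tesla: equal → NULL
vin=L94: make=BMW vs Tesla: differ → BMW

Ford, Ford, Honda, Ford, Ford, NULL, NULL, Toyota, NULL, BMW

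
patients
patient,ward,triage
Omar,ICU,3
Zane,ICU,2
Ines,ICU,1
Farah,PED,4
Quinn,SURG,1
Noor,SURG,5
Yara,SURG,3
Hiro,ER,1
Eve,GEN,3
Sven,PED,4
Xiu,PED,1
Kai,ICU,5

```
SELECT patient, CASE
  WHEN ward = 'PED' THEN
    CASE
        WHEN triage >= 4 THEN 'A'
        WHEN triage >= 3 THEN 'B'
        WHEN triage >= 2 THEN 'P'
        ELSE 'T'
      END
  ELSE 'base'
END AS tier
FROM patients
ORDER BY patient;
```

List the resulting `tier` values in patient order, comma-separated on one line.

patient=Eve: ward='GEN' → outer ELSE → base
patient=Farah: ward='PED' → inner[triage >= 4] → A
patient=Hiro: ward='ER' → outer ELSE → base
patient=Ines: ward='ICU' → outer ELSE → base
patient=Kai: ward='ICU' → outer ELSE → base
patient=Noor: ward='SURG' → outer ELSE → base
patient=Omar: ward='ICU' → outer ELSE → base
patient=Quinn: ward='SURG' → outer ELSE → base
patient=Sven: ward='PED' → inner[triage >= 4] → A
patient=Xiu: ward='PED' → inner[ELSE] → T
patient=Yara: ward='SURG' → outer ELSE → base
patient=Zane: ward='ICU' → outer ELSE → base

base, A, base, base, base, base, base, base, A, T, base, base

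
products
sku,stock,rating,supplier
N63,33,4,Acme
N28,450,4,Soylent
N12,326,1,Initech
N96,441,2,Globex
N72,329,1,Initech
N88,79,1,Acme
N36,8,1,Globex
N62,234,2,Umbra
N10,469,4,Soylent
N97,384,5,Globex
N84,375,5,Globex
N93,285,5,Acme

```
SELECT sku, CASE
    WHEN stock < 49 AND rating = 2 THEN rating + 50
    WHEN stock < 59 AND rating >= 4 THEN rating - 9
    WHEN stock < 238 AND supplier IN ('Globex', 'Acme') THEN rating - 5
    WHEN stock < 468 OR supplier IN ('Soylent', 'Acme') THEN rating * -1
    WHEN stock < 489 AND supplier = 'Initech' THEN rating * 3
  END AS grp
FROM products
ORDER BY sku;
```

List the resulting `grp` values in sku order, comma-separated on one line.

sku=N10: stock < 468 OR supplier IN ('Soylent', 'Acme') → -4
sku=N12: stock < 468 OR supplier IN ('Soylent', 'Acme') → -1
sku=N28: stock < 468 OR supplier IN ('Soylent', 'Acme') → -4
sku=N36: stock < 238 AND supplier IN ('Globex', 'Acme') → -4
sku=N62: stock < 468 OR supplier IN ('Soylent', 'Acme') → -2
sku=N63: stock < 59 AND rating >= 4 → -5
sku=N72: stock < 468 OR supplier IN ('Soylent', 'Acme') → -1
sku=N84: stock < 468 OR supplier IN ('Soylent', 'Acme') → -5
sku=N88: stock < 238 AND supplier IN ('Globex', 'Acme') → -4
sku=N93: stock < 468 OR supplier IN ('Soylent', 'Acme') → -5
sku=N96: stock < 468 OR supplier IN ('Soylent', 'Acme') → -2
sku=N97: stock < 468 OR supplier IN ('Soylent', 'Acme') → -5

-4, -1, -4, -4, -2, -5, -1, -5, -4, -5, -2, -5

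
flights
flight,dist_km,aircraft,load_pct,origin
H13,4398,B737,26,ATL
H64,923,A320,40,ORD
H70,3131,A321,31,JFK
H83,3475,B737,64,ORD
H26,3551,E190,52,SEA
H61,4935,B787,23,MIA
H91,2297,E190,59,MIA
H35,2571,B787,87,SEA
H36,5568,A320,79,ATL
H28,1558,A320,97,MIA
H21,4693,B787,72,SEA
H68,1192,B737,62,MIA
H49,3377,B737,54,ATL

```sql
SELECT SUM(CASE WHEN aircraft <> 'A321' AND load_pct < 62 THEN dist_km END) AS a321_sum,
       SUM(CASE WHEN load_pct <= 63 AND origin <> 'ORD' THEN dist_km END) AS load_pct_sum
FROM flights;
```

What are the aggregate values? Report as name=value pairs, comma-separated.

[a321_sum: aircraft <> 'A321' AND load_pct < 62]
flight=H13: ✓ → 4398
flight=H64: ✓ → 923
flight=H70: ✗
flight=H83: ✗
flight=H26: ✓ → 3551
flight=H61: ✓ → 4935
flight=H91: ✓ → 2297
flight=H35: ✗
flight=H36: ✗
flight=H28: ✗
flight=H21: ✗
flight=H68: ✗
flight=H49: ✓ → 3377
a321_sum = 4398 + 923 + 3551 + 4935 + 2297 + 3377 = 19481
—
[load_pct_sum: load_pct <= 63 AND origin <> 'ORD']
flight=H13: ✓ → 4398
flight=H64: ✗
flight=H70: ✓ → 3131
flight=H83: ✗
flight=H26: ✓ → 3551
flight=H61: ✓ → 4935
flight=H91: ✓ → 2297
flight=H35: ✗
flight=H36: ✗
flight=H28: ✗
flight=H21: ✗
flight=H68: ✓ → 1192
flight=H49: ✓ → 3377
load_pct_sum = 4398 + 3131 + 3551 + 4935 + 2297 + 1192 + 3377 = 22881

a321_sum=19481, load_pct_sum=22881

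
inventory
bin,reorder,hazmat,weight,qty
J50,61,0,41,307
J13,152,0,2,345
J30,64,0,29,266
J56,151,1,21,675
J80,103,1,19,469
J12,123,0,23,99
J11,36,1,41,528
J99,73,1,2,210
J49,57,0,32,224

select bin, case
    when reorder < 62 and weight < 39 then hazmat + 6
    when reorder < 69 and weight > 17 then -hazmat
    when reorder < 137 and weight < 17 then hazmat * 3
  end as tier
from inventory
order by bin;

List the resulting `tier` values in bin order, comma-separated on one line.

-1, NULL, NULL, 0, 6, 0, NULL, NULL, 3

bin=J11: reorder < 69 and weight > 17 → -1
bin=J12: (no match → NULL) → NULL
bin=J13: (no match → NULL) → NULL
bin=J30: reorder < 69 and weight > 17 → 0
bin=J49: reorder < 62 and weight < 39 → 6
bin=J50: reorder < 69 and weight > 17 → 0
bin=J56: (no match → NULL) → NULL
bin=J80: (no match → NULL) → NULL
bin=J99: reorder < 137 and weight < 17 → 3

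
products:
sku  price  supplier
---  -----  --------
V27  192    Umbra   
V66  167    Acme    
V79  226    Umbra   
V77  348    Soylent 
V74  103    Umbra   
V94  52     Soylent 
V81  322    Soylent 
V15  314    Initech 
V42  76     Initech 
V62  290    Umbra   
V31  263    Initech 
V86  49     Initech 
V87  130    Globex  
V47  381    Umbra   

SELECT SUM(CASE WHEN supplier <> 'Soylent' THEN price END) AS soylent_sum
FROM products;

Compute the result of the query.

2191

sku=V27: ✓ → 192
sku=V66: ✓ → 167
sku=V79: ✓ → 226
sku=V77: ✗
sku=V74: ✓ → 103
sku=V94: ✗
sku=V81: ✗
sku=V15: ✓ → 314
sku=V42: ✓ → 76
sku=V62: ✓ → 290
sku=V31: ✓ → 263
sku=V86: ✓ → 49
sku=V87: ✓ → 130
sku=V47: ✓ → 381
soylent_sum = 192 + 167 + 226 + 103 + 314 + 76 + 290 + 263 + 49 + 130 + 381 = 2191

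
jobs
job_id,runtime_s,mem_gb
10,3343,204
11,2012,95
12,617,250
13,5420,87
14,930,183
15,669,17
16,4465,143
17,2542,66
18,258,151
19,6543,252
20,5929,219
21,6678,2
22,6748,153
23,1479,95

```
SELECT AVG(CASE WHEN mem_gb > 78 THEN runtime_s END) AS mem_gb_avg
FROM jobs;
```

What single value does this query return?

job_id=10: ✓ → 3343
job_id=11: ✓ → 2012
job_id=12: ✓ → 617
job_id=13: ✓ → 5420
job_id=14: ✓ → 930
job_id=15: ✗
job_id=16: ✓ → 4465
job_id=17: ✗
job_id=18: ✓ → 258
job_id=19: ✓ → 6543
job_id=20: ✓ → 5929
job_id=21: ✗
job_id=22: ✓ → 6748
job_id=23: ✓ → 1479
mem_gb_avg = (3343 + 2012 + 617 + 5420 + 930 + 4465 + 258 + 6543 + 5929 + 6748 + 1479) / 11 = 3431.2727272727

3431.2727272727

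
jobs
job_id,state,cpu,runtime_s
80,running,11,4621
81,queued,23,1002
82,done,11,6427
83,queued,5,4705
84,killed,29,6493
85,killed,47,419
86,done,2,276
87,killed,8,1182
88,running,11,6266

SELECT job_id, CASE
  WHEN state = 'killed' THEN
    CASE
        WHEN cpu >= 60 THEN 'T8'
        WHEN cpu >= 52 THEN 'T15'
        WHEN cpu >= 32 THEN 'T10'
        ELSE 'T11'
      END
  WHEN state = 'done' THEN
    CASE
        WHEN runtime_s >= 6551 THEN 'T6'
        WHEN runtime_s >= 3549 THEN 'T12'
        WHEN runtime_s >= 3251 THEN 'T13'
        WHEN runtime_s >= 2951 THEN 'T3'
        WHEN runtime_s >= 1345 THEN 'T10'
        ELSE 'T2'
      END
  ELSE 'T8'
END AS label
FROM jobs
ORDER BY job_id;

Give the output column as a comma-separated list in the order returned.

job_id=80: state='running' → outer ELSE → T8
job_id=81: state='queued' → outer ELSE → T8
job_id=82: state='done' → inner[runtime_s >= 3549] → T12
job_id=83: state='queued' → outer ELSE → T8
job_id=84: state='killed' → inner[ELSE] → T11
job_id=85: state='killed' → inner[cpu >= 32] → T10
job_id=86: state='done' → inner[ELSE] → T2
job_id=87: state='killed' → inner[ELSE] → T11
job_id=88: state='running' → outer ELSE → T8

T8, T8, T12, T8, T11, T10, T2, T11, T8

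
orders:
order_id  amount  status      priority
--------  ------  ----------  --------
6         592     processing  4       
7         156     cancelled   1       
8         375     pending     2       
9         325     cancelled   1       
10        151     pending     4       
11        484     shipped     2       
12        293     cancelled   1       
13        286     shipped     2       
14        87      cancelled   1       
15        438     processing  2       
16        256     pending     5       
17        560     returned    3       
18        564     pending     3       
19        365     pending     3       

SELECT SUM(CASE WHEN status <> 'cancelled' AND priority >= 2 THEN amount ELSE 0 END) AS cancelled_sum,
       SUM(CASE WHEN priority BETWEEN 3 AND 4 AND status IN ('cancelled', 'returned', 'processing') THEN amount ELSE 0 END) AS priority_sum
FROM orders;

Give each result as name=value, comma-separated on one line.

[cancelled_sum: status <> 'cancelled' AND priority >= 2]
order_id=6: ✓ → 592
order_id=7: ✗
order_id=8: ✓ → 375
order_id=9: ✗
order_id=10: ✓ → 151
order_id=11: ✓ → 484
order_id=12: ✗
order_id=13: ✓ → 286
order_id=14: ✗
order_id=15: ✓ → 438
order_id=16: ✓ → 256
order_id=17: ✓ → 560
order_id=18: ✓ → 564
order_id=19: ✓ → 365
cancelled_sum = 592 + 375 + 151 + 484 + 286 + 438 + 256 + 560 + 564 + 365 = 4071
—
[priority_sum: priority BETWEEN 3 AND 4 AND status IN ('cancelled', 'returned', 'processing')]
order_id=6: ✓ → 592
order_id=7: ✗
order_id=8: ✗
order_id=9: ✗
order_id=10: ✗
order_id=11: ✗
order_id=12: ✗
order_id=13: ✗
order_id=14: ✗
order_id=15: ✗
order_id=16: ✗
order_id=17: ✓ → 560
order_id=18: ✗
order_id=19: ✗
priority_sum = 592 + 560 = 1152

cancelled_sum=4071, priority_sum=1152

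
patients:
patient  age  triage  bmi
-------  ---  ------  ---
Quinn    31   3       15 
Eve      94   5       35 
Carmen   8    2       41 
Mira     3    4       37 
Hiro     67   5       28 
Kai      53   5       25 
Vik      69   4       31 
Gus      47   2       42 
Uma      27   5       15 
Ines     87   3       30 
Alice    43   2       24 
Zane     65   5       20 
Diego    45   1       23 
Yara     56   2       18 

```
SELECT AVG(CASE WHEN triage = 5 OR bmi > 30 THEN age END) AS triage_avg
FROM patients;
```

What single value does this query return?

48.1111111111

patient=Quinn: ✗
patient=Eve: ✓ → 94
patient=Carmen: ✓ → 8
patient=Mira: ✓ → 3
patient=Hiro: ✓ → 67
patient=Kai: ✓ → 53
patient=Vik: ✓ → 69
patient=Gus: ✓ → 47
patient=Uma: ✓ → 27
patient=Ines: ✗
patient=Alice: ✗
patient=Zane: ✓ → 65
patient=Diego: ✗
patient=Yara: ✗
triage_avg = (94 + 8 + 3 + 67 + 53 + 69 + 47 + 27 + 65) / 9 = 48.1111111111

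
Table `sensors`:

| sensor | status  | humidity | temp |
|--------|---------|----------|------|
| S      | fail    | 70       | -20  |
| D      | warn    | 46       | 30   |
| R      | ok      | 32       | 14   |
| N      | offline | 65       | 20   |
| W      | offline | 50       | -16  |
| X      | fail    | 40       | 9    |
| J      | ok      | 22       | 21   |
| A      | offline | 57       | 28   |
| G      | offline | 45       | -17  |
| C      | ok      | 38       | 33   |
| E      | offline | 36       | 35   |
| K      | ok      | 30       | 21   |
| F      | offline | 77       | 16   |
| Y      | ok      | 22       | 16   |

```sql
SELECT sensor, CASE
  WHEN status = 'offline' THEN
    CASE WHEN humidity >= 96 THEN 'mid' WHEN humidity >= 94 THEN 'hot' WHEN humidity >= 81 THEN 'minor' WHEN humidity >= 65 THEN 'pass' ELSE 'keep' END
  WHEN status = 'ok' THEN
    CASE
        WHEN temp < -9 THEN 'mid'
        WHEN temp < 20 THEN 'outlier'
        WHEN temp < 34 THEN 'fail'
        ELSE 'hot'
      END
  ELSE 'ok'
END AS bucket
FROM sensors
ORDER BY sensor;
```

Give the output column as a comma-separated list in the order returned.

sensor=A: status='offline' → inner[ELSE] → keep
sensor=C: status='ok' → inner[temp < 34] → fail
sensor=D: status='warn' → outer ELSE → ok
sensor=E: status='offline' → inner[ELSE] → keep
sensor=F: status='offline' → inner[humidity >= 65] → pass
sensor=G: status='offline' → inner[ELSE] → keep
sensor=J: status='ok' → inner[temp < 34] → fail
sensor=K: status='ok' → inner[temp < 34] → fail
sensor=N: status='offline' → inner[humidity >= 65] → pass
sensor=R: status='ok' → inner[temp < 20] → outlier
sensor=S: status='fail' → outer ELSE → ok
sensor=W: status='offline' → inner[ELSE] → keep
sensor=X: status='fail' → outer ELSE → ok
sensor=Y: status='ok' → inner[temp < 20] → outlier

keep, fail, ok, keep, pass, keep, fail, fail, pass, outlier, ok, keep, ok, outlier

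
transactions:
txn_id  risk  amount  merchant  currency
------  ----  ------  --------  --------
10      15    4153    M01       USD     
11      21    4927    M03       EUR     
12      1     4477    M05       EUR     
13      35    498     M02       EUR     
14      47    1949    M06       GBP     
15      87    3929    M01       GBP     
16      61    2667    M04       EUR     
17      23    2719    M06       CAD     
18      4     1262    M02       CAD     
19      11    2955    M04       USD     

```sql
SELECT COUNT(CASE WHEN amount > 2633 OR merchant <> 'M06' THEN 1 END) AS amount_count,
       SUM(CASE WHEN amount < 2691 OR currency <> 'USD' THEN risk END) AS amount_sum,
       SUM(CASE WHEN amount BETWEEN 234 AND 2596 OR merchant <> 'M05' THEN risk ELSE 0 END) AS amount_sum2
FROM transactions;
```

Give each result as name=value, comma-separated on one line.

amount_count=9, amount_sum=279, amount_sum2=304

[amount_count: amount > 2633 OR merchant <> 'M06']
txn_id=10: ✓ → 1
txn_id=11: ✓ → 1
txn_id=12: ✓ → 1
txn_id=13: ✓ → 1
txn_id=14: ✗
txn_id=15: ✓ → 1
txn_id=16: ✓ → 1
txn_id=17: ✓ → 1
txn_id=18: ✓ → 1
txn_id=19: ✓ → 1
amount_count = COUNT(1, 1, 1, 1, 1, 1, 1, 1, 1) = 9
—
[amount_sum: amount < 2691 OR currency <> 'USD']
txn_id=10: ✗
txn_id=11: ✓ → 21
txn_id=12: ✓ → 1
txn_id=13: ✓ → 35
txn_id=14: ✓ → 47
txn_id=15: ✓ → 87
txn_id=16: ✓ → 61
txn_id=17: ✓ → 23
txn_id=18: ✓ → 4
txn_id=19: ✗
amount_sum = 21 + 1 + 35 + 47 + 87 + 61 + 23 + 4 = 279
—
[amount_sum2: amount BETWEEN 234 AND 2596 OR merchant <> 'M05']
txn_id=10: ✓ → 15
txn_id=11: ✓ → 21
txn_id=12: ✗
txn_id=13: ✓ → 35
txn_id=14: ✓ → 47
txn_id=15: ✓ → 87
txn_id=16: ✓ → 61
txn_id=17: ✓ → 23
txn_id=18: ✓ → 4
txn_id=19: ✓ → 11
amount_sum2 = 15 + 21 + 35 + 47 + 87 + 61 + 23 + 4 + 11 = 304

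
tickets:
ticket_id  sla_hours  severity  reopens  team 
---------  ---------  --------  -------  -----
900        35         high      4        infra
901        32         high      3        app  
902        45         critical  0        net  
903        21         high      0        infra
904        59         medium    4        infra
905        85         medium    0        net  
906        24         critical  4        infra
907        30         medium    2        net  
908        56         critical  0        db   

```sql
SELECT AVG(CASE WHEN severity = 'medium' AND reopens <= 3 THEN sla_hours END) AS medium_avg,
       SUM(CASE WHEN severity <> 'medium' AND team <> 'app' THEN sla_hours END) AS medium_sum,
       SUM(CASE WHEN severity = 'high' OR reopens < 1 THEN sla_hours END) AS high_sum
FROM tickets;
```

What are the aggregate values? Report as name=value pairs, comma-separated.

medium_avg=57.5, medium_sum=181, high_sum=274

[medium_avg: severity = 'medium' AND reopens <= 3]
ticket_id=900: ✗
ticket_id=901: ✗
ticket_id=902: ✗
ticket_id=903: ✗
ticket_id=904: ✗
ticket_id=905: ✓ → 85
ticket_id=906: ✗
ticket_id=907: ✓ → 30
ticket_id=908: ✗
medium_avg = (85 + 30) / 2 = 57.5
—
[medium_sum: severity <> 'medium' AND team <> 'app']
ticket_id=900: ✓ → 35
ticket_id=901: ✗
ticket_id=902: ✓ → 45
ticket_id=903: ✓ → 21
ticket_id=904: ✗
ticket_id=905: ✗
ticket_id=906: ✓ → 24
ticket_id=907: ✗
ticket_id=908: ✓ → 56
medium_sum = 35 + 45 + 21 + 24 + 56 = 181
—
[high_sum: severity = 'high' OR reopens < 1]
ticket_id=900: ✓ → 35
ticket_id=901: ✓ → 32
ticket_id=902: ✓ → 45
ticket_id=903: ✓ → 21
ticket_id=904: ✗
ticket_id=905: ✓ → 85
ticket_id=906: ✗
ticket_id=907: ✗
ticket_id=908: ✓ → 56
high_sum = 35 + 32 + 45 + 21 + 85 + 56 = 274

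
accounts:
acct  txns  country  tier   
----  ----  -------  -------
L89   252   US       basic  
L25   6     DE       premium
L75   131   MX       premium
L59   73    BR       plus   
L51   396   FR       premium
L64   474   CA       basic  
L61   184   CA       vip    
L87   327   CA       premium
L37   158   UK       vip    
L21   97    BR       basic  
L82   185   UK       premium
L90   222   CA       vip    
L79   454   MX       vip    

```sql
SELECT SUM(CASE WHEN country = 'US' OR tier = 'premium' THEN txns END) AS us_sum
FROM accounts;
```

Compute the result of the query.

acct=L89: ✓ → 252
acct=L25: ✓ → 6
acct=L75: ✓ → 131
acct=L59: ✗
acct=L51: ✓ → 396
acct=L64: ✗
acct=L61: ✗
acct=L87: ✓ → 327
acct=L37: ✗
acct=L21: ✗
acct=L82: ✓ → 185
acct=L90: ✗
acct=L79: ✗
us_sum = 252 + 6 + 131 + 396 + 327 + 185 = 1297

1297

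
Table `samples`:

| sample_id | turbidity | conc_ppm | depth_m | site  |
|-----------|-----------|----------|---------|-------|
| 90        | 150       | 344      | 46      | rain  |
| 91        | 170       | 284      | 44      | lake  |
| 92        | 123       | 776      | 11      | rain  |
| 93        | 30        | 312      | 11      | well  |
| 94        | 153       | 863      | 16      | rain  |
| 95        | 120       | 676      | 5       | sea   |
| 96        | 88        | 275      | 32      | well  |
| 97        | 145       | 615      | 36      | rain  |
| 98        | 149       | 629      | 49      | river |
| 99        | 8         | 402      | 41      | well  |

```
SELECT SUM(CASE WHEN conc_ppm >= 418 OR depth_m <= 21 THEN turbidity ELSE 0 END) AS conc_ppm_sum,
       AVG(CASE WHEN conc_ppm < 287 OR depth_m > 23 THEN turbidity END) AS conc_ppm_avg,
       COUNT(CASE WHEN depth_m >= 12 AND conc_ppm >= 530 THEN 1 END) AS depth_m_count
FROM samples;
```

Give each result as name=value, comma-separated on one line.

[conc_ppm_sum: conc_ppm >= 418 OR depth_m <= 21]
sample_id=90: ✗
sample_id=91: ✗
sample_id=92: ✓ → 123
sample_id=93: ✓ → 30
sample_id=94: ✓ → 153
sample_id=95: ✓ → 120
sample_id=96: ✗
sample_id=97: ✓ → 145
sample_id=98: ✓ → 149
sample_id=99: ✗
conc_ppm_sum = 123 + 30 + 153 + 120 + 145 + 149 = 720
—
[conc_ppm_avg: conc_ppm < 287 OR depth_m > 23]
sample_id=90: ✓ → 150
sample_id=91: ✓ → 170
sample_id=92: ✗
sample_id=93: ✗
sample_id=94: ✗
sample_id=95: ✗
sample_id=96: ✓ → 88
sample_id=97: ✓ → 145
sample_id=98: ✓ → 149
sample_id=99: ✓ → 8
conc_ppm_avg = (150 + 170 + 88 + 145 + 149 + 8) / 6 = 118.3333333333
—
[depth_m_count: depth_m >= 12 AND conc_ppm >= 530]
sample_id=90: ✗
sample_id=91: ✗
sample_id=92: ✗
sample_id=93: ✗
sample_id=94: ✓ → 1
sample_id=95: ✗
sample_id=96: ✗
sample_id=97: ✓ → 1
sample_id=98: ✓ → 1
sample_id=99: ✗
depth_m_count = COUNT(1, 1, 1) = 3

conc_ppm_sum=720, conc_ppm_avg=118.3333333333, depth_m_count=3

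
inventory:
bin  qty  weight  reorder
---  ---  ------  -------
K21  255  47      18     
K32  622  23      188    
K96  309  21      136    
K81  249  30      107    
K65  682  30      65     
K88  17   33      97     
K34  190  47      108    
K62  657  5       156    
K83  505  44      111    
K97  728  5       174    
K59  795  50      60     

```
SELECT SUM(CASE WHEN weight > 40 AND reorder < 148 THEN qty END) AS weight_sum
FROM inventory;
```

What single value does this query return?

1745

bin=K21: ✓ → 255
bin=K32: ✗
bin=K96: ✗
bin=K81: ✗
bin=K65: ✗
bin=K88: ✗
bin=K34: ✓ → 190
bin=K62: ✗
bin=K83: ✓ → 505
bin=K97: ✗
bin=K59: ✓ → 795
weight_sum = 255 + 190 + 505 + 795 = 1745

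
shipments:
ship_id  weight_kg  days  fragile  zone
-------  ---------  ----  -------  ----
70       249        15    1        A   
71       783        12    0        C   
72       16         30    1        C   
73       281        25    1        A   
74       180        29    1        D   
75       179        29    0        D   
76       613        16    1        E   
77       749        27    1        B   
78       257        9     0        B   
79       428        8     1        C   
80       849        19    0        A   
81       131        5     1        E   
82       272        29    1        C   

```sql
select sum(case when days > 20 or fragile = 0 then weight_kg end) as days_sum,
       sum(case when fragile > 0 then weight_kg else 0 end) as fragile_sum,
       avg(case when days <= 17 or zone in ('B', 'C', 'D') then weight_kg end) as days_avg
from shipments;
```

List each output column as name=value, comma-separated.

days_sum=3566, fragile_sum=2919, days_avg=350.6363636364

[days_sum: days > 20 or fragile = 0]
ship_id=70: ✗
ship_id=71: ✓ → 783
ship_id=72: ✓ → 16
ship_id=73: ✓ → 281
ship_id=74: ✓ → 180
ship_id=75: ✓ → 179
ship_id=76: ✗
ship_id=77: ✓ → 749
ship_id=78: ✓ → 257
ship_id=79: ✗
ship_id=80: ✓ → 849
ship_id=81: ✗
ship_id=82: ✓ → 272
days_sum = 783 + 16 + 281 + 180 + 179 + 749 + 257 + 849 + 272 = 3566
—
[fragile_sum: fragile > 0]
ship_id=70: ✓ → 249
ship_id=71: ✗
ship_id=72: ✓ → 16
ship_id=73: ✓ → 281
ship_id=74: ✓ → 180
ship_id=75: ✗
ship_id=76: ✓ → 613
ship_id=77: ✓ → 749
ship_id=78: ✗
ship_id=79: ✓ → 428
ship_id=80: ✗
ship_id=81: ✓ → 131
ship_id=82: ✓ → 272
fragile_sum = 249 + 16 + 281 + 180 + 613 + 749 + 428 + 131 + 272 = 2919
—
[days_avg: days <= 17 or zone in ('B', 'C', 'D')]
ship_id=70: ✓ → 249
ship_id=71: ✓ → 783
ship_id=72: ✓ → 16
ship_id=73: ✗
ship_id=74: ✓ → 180
ship_id=75: ✓ → 179
ship_id=76: ✓ → 613
ship_id=77: ✓ → 749
ship_id=78: ✓ → 257
ship_id=79: ✓ → 428
ship_id=80: ✗
ship_id=81: ✓ → 131
ship_id=82: ✓ → 272
days_avg = (249 + 783 + 16 + 180 + 179 + 613 + 749 + 257 + 428 + 131 + 272) / 11 = 350.6363636364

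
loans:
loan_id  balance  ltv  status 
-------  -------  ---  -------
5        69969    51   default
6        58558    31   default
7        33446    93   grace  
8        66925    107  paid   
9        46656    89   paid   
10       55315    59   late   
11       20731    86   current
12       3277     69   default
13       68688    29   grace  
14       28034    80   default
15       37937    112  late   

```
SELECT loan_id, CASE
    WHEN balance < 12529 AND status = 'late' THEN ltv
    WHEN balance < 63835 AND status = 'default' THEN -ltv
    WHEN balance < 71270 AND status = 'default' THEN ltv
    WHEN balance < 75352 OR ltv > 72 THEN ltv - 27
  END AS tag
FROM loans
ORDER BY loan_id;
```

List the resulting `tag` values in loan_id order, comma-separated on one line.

loan_id=5: balance < 71270 AND status = 'default' → 51
loan_id=6: balance < 63835 AND status = 'default' → -31
loan_id=7: balance < 75352 OR ltv > 72 → 66
loan_id=8: balance < 75352 OR ltv > 72 → 80
loan_id=9: balance < 75352 OR ltv > 72 → 62
loan_id=10: balance < 75352 OR ltv > 72 → 32
loan_id=11: balance < 75352 OR ltv > 72 → 59
loan_id=12: balance < 63835 AND status = 'default' → -69
loan_id=13: balance < 75352 OR ltv > 72 → 2
loan_id=14: balance < 63835 AND status = 'default' → -80
loan_id=15: balance < 75352 OR ltv > 72 → 85

51, -31, 66, 80, 62, 32, 59, -69, 2, -80, 85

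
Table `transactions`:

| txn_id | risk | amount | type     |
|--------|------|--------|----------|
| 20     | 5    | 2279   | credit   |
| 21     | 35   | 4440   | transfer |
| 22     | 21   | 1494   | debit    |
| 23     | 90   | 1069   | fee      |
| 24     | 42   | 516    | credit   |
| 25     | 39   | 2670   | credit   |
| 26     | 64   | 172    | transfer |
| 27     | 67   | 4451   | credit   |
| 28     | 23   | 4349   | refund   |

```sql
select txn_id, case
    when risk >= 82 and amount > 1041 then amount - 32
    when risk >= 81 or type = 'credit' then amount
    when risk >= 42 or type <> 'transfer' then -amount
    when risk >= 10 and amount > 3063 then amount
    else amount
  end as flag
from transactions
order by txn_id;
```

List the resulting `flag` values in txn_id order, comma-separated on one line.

2279, 4440, -1494, 1037, 516, 2670, -172, 4451, -4349

txn_id=20: risk >= 81 or type = 'credit' → 2279
txn_id=21: risk >= 10 and amount > 3063 → 4440
txn_id=22: risk >= 42 or type <> 'transfer' → -1494
txn_id=23: risk >= 82 and amount > 1041 → 1037
txn_id=24: risk >= 81 or type = 'credit' → 516
txn_id=25: risk >= 81 or type = 'credit' → 2670
txn_id=26: risk >= 42 or type <> 'transfer' → -172
txn_id=27: risk >= 81 or type = 'credit' → 4451
txn_id=28: risk >= 42 or type <> 'transfer' → -4349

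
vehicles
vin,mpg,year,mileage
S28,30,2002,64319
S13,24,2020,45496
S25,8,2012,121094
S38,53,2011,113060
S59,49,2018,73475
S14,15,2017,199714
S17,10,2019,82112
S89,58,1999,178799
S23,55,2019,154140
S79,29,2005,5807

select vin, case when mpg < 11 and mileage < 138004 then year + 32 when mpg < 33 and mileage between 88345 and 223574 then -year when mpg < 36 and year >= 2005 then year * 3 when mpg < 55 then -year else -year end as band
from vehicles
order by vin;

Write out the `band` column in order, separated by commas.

6060, -2017, 2051, -2019, 2044, -2002, -2011, -2018, 6015, -1999

vin=S13: mpg < 36 and year >= 2005 → 6060
vin=S14: mpg < 33 and mileage between 88345 and 223574 → -2017
vin=S17: mpg < 11 and mileage < 138004 → 2051
vin=S23: ELSE → -2019
vin=S25: mpg < 11 and mileage < 138004 → 2044
vin=S28: mpg < 55 → -2002
vin=S38: mpg < 55 → -2011
vin=S59: mpg < 55 → -2018
vin=S79: mpg < 36 and year >= 2005 → 6015
vin=S89: ELSE → -1999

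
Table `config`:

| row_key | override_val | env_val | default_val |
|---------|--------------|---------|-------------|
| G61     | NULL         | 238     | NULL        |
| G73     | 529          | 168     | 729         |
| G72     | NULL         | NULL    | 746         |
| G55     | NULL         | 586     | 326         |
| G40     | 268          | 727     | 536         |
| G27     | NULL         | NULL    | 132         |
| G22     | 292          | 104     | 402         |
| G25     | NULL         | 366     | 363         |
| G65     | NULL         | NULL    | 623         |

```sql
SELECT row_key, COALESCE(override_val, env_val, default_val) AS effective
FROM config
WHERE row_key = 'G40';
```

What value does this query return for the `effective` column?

268

row_key = G40: override_val=268, env_val=727, default_val=536.
override_val=268 → 268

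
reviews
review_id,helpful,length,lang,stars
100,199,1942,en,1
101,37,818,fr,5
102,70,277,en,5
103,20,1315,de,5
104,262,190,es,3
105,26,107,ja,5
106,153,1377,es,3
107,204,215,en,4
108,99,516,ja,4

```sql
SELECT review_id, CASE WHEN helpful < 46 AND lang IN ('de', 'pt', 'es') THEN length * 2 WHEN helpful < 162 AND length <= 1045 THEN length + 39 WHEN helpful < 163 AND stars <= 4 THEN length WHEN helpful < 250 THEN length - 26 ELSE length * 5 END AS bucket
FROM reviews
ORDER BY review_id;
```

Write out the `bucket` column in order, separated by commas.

review_id=100: helpful < 250 → 1916
review_id=101: helpful < 162 AND length <= 1045 → 857
review_id=102: helpful < 162 AND length <= 1045 → 316
review_id=103: helpful < 46 AND lang IN ('de', 'pt', 'es') → 2630
review_id=104: ELSE → 950
review_id=105: helpful < 162 AND length <= 1045 → 146
review_id=106: helpful < 163 AND stars <= 4 → 1377
review_id=107: helpful < 250 → 189
review_id=108: helpful < 162 AND length <= 1045 → 555

1916, 857, 316, 2630, 950, 146, 1377, 189, 555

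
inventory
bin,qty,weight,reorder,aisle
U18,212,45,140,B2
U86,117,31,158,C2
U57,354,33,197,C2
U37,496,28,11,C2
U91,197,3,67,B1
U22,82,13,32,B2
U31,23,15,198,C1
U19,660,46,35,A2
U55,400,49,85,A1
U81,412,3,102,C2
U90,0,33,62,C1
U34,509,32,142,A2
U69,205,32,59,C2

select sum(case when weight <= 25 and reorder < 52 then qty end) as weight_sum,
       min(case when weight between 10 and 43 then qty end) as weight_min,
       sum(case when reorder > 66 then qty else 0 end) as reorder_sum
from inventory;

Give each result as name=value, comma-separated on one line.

weight_sum=82, weight_min=0, reorder_sum=2224

[weight_sum: weight <= 25 and reorder < 52]
bin=U18: ✗
bin=U86: ✗
bin=U57: ✗
bin=U37: ✗
bin=U91: ✗
bin=U22: ✓ → 82
bin=U31: ✗
bin=U19: ✗
bin=U55: ✗
bin=U81: ✗
bin=U90: ✗
bin=U34: ✗
bin=U69: ✗
weight_sum = 82
—
[weight_min: weight between 10 and 43]
bin=U18: ✗
bin=U86: ✓ → 117
bin=U57: ✓ → 354
bin=U37: ✓ → 496
bin=U91: ✗
bin=U22: ✓ → 82
bin=U31: ✓ → 23
bin=U19: ✗
bin=U55: ✗
bin=U81: ✗
bin=U90: ✓ → 0
bin=U34: ✓ → 509
bin=U69: ✓ → 205
weight_min = MIN(117, 354, 496, 82, 23, 0, 509, 205) = 0
—
[reorder_sum: reorder > 66]
bin=U18: ✓ → 212
bin=U86: ✓ → 117
bin=U57: ✓ → 354
bin=U37: ✗
bin=U91: ✓ → 197
bin=U22: ✗
bin=U31: ✓ → 23
bin=U19: ✗
bin=U55: ✓ → 400
bin=U81: ✓ → 412
bin=U90: ✗
bin=U34: ✓ → 509
bin=U69: ✗
reorder_sum = 212 + 117 + 354 + 197 + 23 + 400 + 412 + 509 = 2224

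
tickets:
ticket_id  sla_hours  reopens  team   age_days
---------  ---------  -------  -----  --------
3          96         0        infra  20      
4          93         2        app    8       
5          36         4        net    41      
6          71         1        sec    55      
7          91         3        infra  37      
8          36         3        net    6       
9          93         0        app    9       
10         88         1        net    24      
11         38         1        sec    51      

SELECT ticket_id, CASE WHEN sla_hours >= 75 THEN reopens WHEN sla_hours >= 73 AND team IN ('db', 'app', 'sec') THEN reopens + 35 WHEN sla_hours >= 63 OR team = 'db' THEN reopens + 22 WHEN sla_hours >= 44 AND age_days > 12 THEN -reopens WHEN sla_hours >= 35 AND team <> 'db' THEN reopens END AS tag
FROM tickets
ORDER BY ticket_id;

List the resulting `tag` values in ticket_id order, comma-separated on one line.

0, 2, 4, 23, 3, 3, 0, 1, 1

ticket_id=3: sla_hours >= 75 → 0
ticket_id=4: sla_hours >= 75 → 2
ticket_id=5: sla_hours >= 35 AND team <> 'db' → 4
ticket_id=6: sla_hours >= 63 OR team = 'db' → 23
ticket_id=7: sla_hours >= 75 → 3
ticket_id=8: sla_hours >= 35 AND team <> 'db' → 3
ticket_id=9: sla_hours >= 75 → 0
ticket_id=10: sla_hours >= 75 → 1
ticket_id=11: sla_hours >= 35 AND team <> 'db' → 1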